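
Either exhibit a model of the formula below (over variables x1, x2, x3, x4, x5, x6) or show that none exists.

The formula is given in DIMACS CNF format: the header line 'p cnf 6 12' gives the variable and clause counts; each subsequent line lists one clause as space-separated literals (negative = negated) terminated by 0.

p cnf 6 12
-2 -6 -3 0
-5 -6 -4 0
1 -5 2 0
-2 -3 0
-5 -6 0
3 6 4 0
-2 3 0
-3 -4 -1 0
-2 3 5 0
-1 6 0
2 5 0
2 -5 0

UNSATISFIABLE

Case x2 = False:
The clause (x5) is unit, so x5 = True.
But (¬x5) is also a unit clause — contradiction.
Undo x2 and try x2 = True.
The clause (¬x3) is unit, so x3 = False.
But (x3) is also a unit clause — contradiction.
Neither x2 = True nor x2 = False works.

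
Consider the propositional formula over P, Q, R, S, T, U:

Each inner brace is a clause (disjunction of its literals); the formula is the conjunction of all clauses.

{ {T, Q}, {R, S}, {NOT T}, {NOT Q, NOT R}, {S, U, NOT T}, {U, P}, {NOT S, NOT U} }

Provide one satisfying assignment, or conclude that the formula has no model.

From the singleton clause (NOT T), T = false.
From the singleton clause (Q), Q = true.
From the singleton clause (NOT R), R = false.
From the singleton clause (S), S = true.
From the singleton clause (NOT U), U = false.
From the singleton clause (P), P = true.
This assignment satisfies each clause.

P ↦ true,  Q ↦ true,  R ↦ false,  S ↦ true,  T ↦ false,  U ↦ false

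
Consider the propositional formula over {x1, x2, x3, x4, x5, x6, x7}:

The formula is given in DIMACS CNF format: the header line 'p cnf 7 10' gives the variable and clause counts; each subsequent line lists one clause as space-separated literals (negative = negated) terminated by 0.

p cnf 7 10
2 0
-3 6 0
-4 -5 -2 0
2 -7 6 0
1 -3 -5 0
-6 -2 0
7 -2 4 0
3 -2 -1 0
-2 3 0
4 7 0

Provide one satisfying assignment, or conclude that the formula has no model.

Unit clause (x2) forces x2 = True.
Unit clause (¬x6) forces x6 = False.
Unit clause (¬x3) forces x3 = False.
That conflicts with the unit clause (x3).

UNSATISFIABLE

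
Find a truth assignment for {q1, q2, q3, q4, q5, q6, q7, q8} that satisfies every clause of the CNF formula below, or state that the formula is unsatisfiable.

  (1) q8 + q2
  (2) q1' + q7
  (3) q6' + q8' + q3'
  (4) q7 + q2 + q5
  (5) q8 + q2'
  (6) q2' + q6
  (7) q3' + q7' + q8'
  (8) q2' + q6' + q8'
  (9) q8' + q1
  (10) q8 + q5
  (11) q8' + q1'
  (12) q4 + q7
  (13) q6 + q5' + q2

UNSATISFIABLE

Branch on q8: set q8 = 1.
Unit clause (q1) forces q1 = 1.
That conflicts with the unit clause (q1').
So q8 must be the other value — set q8 = 0.
Unit clause (q2) forces q2 = 1.
That conflicts with the unit clause (q2').
Either choice for q8 ends in contradiction.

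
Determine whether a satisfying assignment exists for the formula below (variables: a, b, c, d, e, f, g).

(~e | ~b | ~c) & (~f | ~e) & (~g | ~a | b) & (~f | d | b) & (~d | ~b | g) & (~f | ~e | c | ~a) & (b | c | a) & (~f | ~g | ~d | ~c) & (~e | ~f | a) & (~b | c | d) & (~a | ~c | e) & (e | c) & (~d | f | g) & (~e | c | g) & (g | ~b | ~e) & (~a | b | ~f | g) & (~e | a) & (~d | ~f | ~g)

Yes, satisfiable

Try f = 1.
The clause (~e) is unit, so e = 0.
The clause (c) is unit, so c = 1.
The clause (~a) is unit, so a = 0.
Try d = 0.
The clause (b) is unit, so b = 1.
All clauses hold; g can take either value.
A satisfying assignment: a=0,  b=1,  c=1,  d=0,  e=0,  f=1,  g=0.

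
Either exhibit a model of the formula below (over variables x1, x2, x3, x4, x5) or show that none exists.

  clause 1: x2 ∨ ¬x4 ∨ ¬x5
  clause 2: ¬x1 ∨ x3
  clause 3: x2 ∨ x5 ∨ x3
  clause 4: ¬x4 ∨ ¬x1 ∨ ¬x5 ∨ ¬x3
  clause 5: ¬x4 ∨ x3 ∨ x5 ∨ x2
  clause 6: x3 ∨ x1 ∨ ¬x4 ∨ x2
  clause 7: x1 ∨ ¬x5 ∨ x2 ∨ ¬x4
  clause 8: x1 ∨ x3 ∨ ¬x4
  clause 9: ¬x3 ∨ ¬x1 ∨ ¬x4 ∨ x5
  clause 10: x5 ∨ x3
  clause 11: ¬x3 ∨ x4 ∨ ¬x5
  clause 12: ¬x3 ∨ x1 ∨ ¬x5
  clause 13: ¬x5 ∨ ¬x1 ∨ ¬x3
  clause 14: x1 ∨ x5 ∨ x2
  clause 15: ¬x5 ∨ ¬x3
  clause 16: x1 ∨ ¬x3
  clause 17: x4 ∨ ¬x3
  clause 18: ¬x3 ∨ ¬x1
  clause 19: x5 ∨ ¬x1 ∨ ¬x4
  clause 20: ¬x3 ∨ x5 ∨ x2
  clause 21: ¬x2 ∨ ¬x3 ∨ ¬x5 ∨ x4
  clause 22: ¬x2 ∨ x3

x1=False; x2=False; x3=False; x4=False; x5=True

Case x1 = False:
Unit clause (¬x3) forces x3 = False.
Unit clause (¬x4) forces x4 = False.
Unit clause (x5) forces x5 = True.
Unit clause (¬x2) forces x2 = False.
This assignment satisfies each clause.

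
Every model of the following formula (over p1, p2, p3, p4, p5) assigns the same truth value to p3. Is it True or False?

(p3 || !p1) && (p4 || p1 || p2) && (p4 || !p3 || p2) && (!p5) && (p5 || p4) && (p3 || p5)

Suppose p3 = false.
The clause (!p1) is unit, so p1 = false.
The clause (!p5) is unit, so p5 = false.
But (p5) is also a unit clause — contradiction.
So every satisfying assignment has p3 = True.

True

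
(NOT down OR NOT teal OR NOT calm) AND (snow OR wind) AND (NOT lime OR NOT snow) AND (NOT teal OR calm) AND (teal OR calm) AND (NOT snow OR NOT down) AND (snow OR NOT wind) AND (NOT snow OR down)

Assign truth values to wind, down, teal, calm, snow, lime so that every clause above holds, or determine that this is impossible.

Branch on snow: set snow = true.
Unit clause (NOT lime) forces lime = false.
Unit clause (NOT down) forces down = false.
Now (down) is unsatisfied and unit — conflict.
Backtrack on snow: now try snow = false.
Unit clause (wind) forces wind = true.
Now (NOT wind) is unsatisfied and unit — conflict.
Both values of snow lead to a conflict.

UNSATISFIABLE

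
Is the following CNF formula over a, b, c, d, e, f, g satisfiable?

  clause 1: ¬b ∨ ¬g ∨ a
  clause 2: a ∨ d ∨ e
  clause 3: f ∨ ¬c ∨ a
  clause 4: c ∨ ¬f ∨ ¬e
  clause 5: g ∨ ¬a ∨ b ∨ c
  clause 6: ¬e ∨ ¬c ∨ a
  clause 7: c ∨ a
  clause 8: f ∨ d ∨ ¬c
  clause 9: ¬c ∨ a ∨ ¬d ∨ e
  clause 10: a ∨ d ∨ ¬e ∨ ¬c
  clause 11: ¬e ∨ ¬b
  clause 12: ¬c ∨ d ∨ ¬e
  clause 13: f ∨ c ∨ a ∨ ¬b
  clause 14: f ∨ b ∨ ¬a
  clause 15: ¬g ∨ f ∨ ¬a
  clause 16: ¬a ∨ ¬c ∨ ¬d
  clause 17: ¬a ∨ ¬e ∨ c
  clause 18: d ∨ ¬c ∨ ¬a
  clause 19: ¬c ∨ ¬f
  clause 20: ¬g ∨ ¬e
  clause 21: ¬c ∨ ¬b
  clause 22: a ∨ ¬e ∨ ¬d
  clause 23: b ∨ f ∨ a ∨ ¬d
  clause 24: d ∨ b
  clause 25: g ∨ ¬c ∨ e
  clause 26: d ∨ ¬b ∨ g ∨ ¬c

Satisfiable

Try c = False.
Unit clause (a) forces a = True.
Unit clause (¬e) forces e = False.
Try g = False.
Unit clause (b) forces b = True.
No clause remains; d, f are free.
A satisfying assignment: a: True,  b: True,  c: False,  d: False,  e: False,  f: False,  g: False.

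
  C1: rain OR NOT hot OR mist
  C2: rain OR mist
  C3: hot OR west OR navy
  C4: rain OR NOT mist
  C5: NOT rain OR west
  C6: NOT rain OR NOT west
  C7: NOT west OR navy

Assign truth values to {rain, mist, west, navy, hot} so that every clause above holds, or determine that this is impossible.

Branch on rain: set rain = true.
(west) alone gives west = true.
But (NOT west) is also a unit clause — contradiction.
Backtrack on rain: now try rain = false.
(mist) alone gives mist = true.
But (NOT mist) is also a unit clause — contradiction.
Both values of rain lead to a conflict.

UNSATISFIABLE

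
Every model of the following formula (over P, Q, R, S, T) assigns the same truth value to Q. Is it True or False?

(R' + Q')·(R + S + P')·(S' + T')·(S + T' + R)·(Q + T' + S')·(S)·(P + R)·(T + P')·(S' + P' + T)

Suppose Q = 1.
Unit clause (R') forces R = 0.
Unit clause (S) forces S = 1.
Unit clause (T') forces T = 0.
Unit clause (P) forces P = 1.
Now (P') is unsatisfied and unit — conflict.
So every satisfying assignment has Q = False.

False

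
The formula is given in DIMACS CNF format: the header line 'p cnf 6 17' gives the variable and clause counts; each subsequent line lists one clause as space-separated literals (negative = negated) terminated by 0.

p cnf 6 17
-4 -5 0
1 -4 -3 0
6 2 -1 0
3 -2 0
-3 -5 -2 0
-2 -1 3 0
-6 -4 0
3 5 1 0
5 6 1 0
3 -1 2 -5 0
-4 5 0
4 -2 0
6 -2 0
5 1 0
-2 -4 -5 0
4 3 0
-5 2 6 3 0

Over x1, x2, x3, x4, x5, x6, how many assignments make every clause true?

4

There are 2^6 = 64 truth assignments over (x1, x2, x3, x4, x5, x6).
Split on x2. With x2 = True, the clauses containing x2 are satisfied and ¬x2 drops from the rest; 0 of the 2^5 = 32 assignments to the other variables satisfy what remains.
With x2 = False, by the same count on the reduced clause set, 4 assignments work.
Total: 0 + 4 = 4.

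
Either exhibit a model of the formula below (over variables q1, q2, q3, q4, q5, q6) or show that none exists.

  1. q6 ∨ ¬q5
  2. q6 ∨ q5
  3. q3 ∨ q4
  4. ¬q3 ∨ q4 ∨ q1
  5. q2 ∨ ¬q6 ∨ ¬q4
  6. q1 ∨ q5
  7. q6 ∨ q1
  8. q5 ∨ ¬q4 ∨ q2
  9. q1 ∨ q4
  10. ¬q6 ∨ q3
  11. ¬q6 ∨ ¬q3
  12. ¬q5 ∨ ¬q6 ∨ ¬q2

UNSATISFIABLE

Try q6 = True.
From the singleton clause (q3), q3 = True.
But (¬q3) is also a unit clause — contradiction.
Backtrack on q6: now try q6 = False.
From the singleton clause (¬q5), q5 = False.
But (q5) is also a unit clause — contradiction.
Both values of q6 lead to a conflict.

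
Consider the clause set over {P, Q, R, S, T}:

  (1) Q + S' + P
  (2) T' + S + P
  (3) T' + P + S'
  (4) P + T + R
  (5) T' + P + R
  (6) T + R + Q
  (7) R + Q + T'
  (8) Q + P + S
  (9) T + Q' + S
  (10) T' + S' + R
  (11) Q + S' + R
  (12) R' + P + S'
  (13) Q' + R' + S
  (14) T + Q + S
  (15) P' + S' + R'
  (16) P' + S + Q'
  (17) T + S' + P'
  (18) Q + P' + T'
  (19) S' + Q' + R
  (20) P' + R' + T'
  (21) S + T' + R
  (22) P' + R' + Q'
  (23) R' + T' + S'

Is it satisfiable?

No

Case Q = 1:
Case T = 1:
Case S = 1:
(P) alone gives P = 1.
(R) alone gives R = 1.
That conflicts with the unit clause (R').
That branch fails; take S = 0 instead.
(P) alone gives P = 1.
That conflicts with the unit clause (P').
Neither S = 1 nor S = 0 works.
That branch fails; take T = 0 instead.
(S) alone gives S = 1.
(P') alone gives P = 0.
(R) alone gives R = 1.
That conflicts with the unit clause (R').
Neither T = 1 nor T = 0 works.
That branch fails; take Q = 0 instead.
Case S = 0:
(P) alone gives P = 1.
(T) alone gives T = 1.
That conflicts with the unit clause (T').
That branch fails; take S = 1 instead.
(P) alone gives P = 1.
(R) alone gives R = 1.
That conflicts with the unit clause (R').
Neither S = 1 nor S = 0 works.
Neither Q = 1 nor Q = 0 works.
No assignment satisfies every clause.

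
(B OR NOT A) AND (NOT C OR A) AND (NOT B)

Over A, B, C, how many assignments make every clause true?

1

There are 2^3 = 8 truth assignments over (A, B, C).
Check each against the 3 clauses (columns in the order A, B, C):
  F F F  ✓ satisfies all
  F F T  ✗ fails (NOT C OR A)
  F T F  ✗ fails (NOT B)
  F T T  ✗ fails (NOT C OR A)
  T F F  ✗ fails (B OR NOT A)
  T F T  ✗ fails (B OR NOT A)
  T T F  ✗ fails (NOT B)
  T T T  ✗ fails (NOT B)
1 of the 8 rows is a model.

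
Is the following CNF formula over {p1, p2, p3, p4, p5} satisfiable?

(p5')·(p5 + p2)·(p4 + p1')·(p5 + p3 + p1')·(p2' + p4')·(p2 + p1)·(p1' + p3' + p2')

The clause (p5') is unit, so p5 = 0.
The clause (p2) is unit, so p2 = 1.
The clause (p4') is unit, so p4 = 0.
The clause (p1') is unit, so p1 = 0.
All clauses hold; p3 can take either value.
A satisfying assignment: p1=0, p2=1, p3=1, p4=0, p5=0.

Satisfiable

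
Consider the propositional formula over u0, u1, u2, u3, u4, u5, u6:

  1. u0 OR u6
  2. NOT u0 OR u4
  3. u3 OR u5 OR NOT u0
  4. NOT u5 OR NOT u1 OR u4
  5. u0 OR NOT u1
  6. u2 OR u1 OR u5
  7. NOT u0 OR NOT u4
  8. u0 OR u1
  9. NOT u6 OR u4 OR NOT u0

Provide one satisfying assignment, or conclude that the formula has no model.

Suppose u0 = true.
Unit clause (u4) forces u4 = true.
Now (NOT u4) is unsatisfied and unit — conflict.
That branch fails; take u0 = false instead.
Unit clause (u6) forces u6 = true.
Unit clause (NOT u1) forces u1 = false.
Now (u1) is unsatisfied and unit — conflict.
Neither u0 = true nor u0 = false works.

UNSATISFIABLE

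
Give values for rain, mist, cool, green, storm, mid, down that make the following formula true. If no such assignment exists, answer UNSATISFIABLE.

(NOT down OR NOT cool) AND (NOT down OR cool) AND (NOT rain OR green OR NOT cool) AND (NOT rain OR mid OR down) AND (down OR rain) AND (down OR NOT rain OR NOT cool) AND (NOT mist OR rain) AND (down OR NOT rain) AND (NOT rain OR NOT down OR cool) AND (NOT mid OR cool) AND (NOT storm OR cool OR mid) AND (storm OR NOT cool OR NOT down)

Suppose down = false.
The clause (rain) is unit, so rain = true.
That conflicts with the unit clause (NOT rain).
Backtrack on down: now try down = true.
The clause (NOT cool) is unit, so cool = false.
That conflicts with the unit clause (cool).
Neither down = true nor down = false works.

UNSATISFIABLE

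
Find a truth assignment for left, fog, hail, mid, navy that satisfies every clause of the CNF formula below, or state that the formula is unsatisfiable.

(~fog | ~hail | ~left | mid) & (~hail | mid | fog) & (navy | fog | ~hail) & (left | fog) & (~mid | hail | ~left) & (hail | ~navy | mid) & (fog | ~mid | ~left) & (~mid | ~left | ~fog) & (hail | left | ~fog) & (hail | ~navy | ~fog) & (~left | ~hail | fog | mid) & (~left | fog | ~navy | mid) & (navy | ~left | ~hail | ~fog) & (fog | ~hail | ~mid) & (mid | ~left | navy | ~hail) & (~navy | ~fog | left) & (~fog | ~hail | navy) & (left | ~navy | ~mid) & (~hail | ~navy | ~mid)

left=1, fog=0, hail=0, mid=0, navy=0

Branch on left: set left = 1.
Branch on mid: set mid = 0.
Branch on fog: set fog = 0.
The clause (~hail) is unit, so hail = 0.
The clause (~navy) is unit, so navy = 0.
This assignment satisfies each clause.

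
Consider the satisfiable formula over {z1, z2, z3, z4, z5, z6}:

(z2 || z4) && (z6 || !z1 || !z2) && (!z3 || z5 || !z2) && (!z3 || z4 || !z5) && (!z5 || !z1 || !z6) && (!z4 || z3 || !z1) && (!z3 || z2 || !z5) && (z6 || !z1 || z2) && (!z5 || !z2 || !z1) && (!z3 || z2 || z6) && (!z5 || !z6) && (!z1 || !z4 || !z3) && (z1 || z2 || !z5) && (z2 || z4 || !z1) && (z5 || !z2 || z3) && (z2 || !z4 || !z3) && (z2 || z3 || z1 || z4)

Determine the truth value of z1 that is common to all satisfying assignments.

False

Suppose z1 = true.
Case z2 = true:
From the singleton clause (z6), z6 = true.
From the singleton clause (!z5), z5 = false.
From the singleton clause (!z3), z3 = false.
But (z3) is also a unit clause — contradiction.
That branch fails; take z2 = false instead.
From the singleton clause (z4), z4 = true.
From the singleton clause (z3), z3 = true.
But (!z3) is also a unit clause — contradiction.
Both values of z2 lead to a conflict.
So every satisfying assignment has z1 = False.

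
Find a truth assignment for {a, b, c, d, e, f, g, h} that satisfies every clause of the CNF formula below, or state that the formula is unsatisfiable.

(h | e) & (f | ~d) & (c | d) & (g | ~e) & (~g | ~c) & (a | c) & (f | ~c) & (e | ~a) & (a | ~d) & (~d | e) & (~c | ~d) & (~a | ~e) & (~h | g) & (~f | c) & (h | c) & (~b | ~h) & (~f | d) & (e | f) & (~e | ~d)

Branch on h: set h = 1.
From the singleton clause (g), g = 1.
From the singleton clause (~c), c = 0.
From the singleton clause (d), d = 1.
From the singleton clause (f), f = 1.
Now (~f) is unsatisfied and unit — conflict.
So h must be the other value — set h = 0.
From the singleton clause (e), e = 1.
From the singleton clause (g), g = 1.
From the singleton clause (~c), c = 0.
Now (c) is unsatisfied and unit — conflict.
Neither h = 1 nor h = 0 works.

UNSATISFIABLE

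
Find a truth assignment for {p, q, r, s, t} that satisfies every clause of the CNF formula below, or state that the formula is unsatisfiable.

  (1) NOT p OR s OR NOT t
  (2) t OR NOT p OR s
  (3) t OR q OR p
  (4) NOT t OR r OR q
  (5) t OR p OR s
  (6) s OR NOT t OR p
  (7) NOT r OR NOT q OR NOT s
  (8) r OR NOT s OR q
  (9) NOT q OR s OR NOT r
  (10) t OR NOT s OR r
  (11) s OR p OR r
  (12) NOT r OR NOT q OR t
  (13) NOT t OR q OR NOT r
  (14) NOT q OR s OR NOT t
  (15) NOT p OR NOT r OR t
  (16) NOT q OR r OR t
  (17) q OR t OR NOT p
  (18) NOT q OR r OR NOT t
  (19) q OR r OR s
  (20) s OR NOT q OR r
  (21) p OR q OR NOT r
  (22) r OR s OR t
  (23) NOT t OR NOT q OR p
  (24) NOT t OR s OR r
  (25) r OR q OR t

Suppose p = false.
Suppose t = true.
Unit clause (s) forces s = true.
Unit clause (NOT q) forces q = false.
Unit clause (r) forces r = true.
But (NOT r) is also a unit clause — contradiction.
So t must be the other value — set t = false.
Unit clause (q) forces q = true.
Unit clause (s) forces s = true.
Unit clause (NOT r) forces r = false.
But (r) is also a unit clause — contradiction.
Neither t = true nor t = false works.
So p must be the other value — set p = true.
Suppose s = true.
Suppose r = false.
Unit clause (q) forces q = true.
Unit clause (t) forces t = true.
But (NOT t) is also a unit clause — contradiction.
So r must be the other value — set r = true.
Unit clause (NOT q) forces q = false.
Unit clause (NOT t) forces t = false.
But (t) is also a unit clause — contradiction.
Neither r = true nor r = false works.
So s must be the other value — set s = false.
Unit clause (NOT t) forces t = false.
But (t) is also a unit clause — contradiction.
Neither s = true nor s = false works.
Neither p = true nor p = false works.

UNSATISFIABLE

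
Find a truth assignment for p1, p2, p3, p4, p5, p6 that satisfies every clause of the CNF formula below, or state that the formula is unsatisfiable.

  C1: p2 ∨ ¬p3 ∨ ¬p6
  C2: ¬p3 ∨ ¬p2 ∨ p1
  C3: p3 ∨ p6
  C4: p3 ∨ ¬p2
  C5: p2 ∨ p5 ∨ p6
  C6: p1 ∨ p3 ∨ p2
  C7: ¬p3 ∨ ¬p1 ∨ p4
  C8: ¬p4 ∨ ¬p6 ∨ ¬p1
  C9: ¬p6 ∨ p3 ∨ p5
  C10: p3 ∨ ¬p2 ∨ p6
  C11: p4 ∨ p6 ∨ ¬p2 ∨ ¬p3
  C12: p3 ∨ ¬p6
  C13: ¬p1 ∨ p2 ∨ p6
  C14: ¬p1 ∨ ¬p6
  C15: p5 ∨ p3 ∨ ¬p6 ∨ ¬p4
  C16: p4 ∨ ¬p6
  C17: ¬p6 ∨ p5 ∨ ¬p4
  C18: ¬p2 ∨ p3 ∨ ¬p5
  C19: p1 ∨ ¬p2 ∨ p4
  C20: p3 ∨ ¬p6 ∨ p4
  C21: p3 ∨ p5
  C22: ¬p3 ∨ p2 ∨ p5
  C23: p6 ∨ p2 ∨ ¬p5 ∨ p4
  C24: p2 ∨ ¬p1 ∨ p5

Try p3 = True.
Try p2 = True.
Unit clause (p1) forces p1 = True.
Unit clause (p4) forces p4 = True.
Unit clause (¬p6) forces p6 = False.
All clauses hold; p5 can take either value.

p1 ↦ True,  p2 ↦ True,  p3 ↦ True,  p4 ↦ True,  p5 ↦ True,  p6 ↦ False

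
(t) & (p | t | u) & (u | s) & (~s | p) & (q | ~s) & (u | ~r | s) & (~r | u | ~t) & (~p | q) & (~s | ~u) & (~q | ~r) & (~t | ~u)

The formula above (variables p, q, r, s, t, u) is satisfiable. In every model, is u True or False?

False

Suppose u = 1.
The clause (t) is unit, so t = 1.
Now (~t) is unsatisfied and unit — conflict.
So every satisfying assignment has u = False.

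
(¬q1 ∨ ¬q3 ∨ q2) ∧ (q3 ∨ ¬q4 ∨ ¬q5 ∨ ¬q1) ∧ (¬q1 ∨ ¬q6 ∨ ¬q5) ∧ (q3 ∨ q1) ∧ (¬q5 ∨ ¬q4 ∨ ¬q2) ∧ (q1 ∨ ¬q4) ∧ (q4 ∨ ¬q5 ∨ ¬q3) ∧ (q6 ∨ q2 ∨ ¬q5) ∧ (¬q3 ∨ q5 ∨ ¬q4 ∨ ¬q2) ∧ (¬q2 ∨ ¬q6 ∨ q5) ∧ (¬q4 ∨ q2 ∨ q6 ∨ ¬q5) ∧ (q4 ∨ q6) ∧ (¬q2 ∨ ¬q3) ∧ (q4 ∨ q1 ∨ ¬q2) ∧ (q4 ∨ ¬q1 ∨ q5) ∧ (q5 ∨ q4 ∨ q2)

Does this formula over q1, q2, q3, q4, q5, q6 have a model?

Satisfiable

Suppose q3 = False.
The clause (q1) is unit, so q1 = True.
Suppose q4 = True.
The clause (¬q5) is unit, so q5 = False.
Suppose q2 = False.
Every clause is now satisfied; q6 is unconstrained.
A satisfying assignment: q1: True,  q2: False,  q3: False,  q4: True,  q5: False,  q6: False.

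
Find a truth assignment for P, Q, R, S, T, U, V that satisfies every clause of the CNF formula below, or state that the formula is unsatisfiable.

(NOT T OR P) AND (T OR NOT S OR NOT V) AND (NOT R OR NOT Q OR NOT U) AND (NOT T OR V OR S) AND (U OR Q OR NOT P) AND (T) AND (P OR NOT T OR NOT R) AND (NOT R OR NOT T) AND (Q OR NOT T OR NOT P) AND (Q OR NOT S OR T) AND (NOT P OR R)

Unit clause (T) forces T = true.
Unit clause (P) forces P = true.
Unit clause (NOT R) forces R = false.
That conflicts with the unit clause (R).

UNSATISFIABLE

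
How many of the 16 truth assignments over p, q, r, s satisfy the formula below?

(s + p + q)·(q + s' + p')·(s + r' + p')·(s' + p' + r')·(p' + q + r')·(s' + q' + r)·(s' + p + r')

There are 2^4 = 16 truth assignments over (p, q, r, s).
Check each against the 7 clauses (columns in the order p, q, r, s):
  F F F F  ✗ fails (s + p + q)
  F F F T  ✓ satisfies all
  F F T F  ✗ fails (s + p + q)
  F F T T  ✗ fails (s' + p + r')
  F T F F  ✓ satisfies all
  F T F T  ✗ fails (s' + q' + r)
  F T T F  ✓ satisfies all
  F T T T  ✗ fails (s' + p + r')
  T F F F  ✓ satisfies all
  T F F T  ✗ fails (q + s' + p')
  T F T F  ✗ fails (s + r' + p')
  T F T T  ✗ fails (q + s' + p')
  T T F F  ✓ satisfies all
  T T F T  ✗ fails (s' + q' + r)
  T T T F  ✗ fails (s + r' + p')
  T T T T  ✗ fails (s' + p' + r')
5 of the 16 rows are models.

5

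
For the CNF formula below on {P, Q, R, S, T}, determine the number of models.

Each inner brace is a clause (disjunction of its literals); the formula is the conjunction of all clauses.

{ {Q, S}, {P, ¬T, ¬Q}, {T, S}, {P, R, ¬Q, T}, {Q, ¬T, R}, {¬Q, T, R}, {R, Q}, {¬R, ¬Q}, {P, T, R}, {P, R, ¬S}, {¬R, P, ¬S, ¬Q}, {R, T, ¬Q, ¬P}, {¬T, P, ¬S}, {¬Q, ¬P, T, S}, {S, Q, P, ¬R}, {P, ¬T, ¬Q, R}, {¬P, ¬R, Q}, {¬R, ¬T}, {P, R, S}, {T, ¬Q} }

There are 2^5 = 32 truth assignments over (P, Q, R, S, T).
Split on P. With P = True, the clauses containing P are satisfied and ¬P drops from the rest; 2 of the 2^4 = 16 assignments to the other variables satisfy what remains.
With P = False, by the same count on the reduced clause set, 1 assignment works.
(One model: P=F, Q=F, R=T, S=T, T=F.)
Total: 2 + 1 = 3.

3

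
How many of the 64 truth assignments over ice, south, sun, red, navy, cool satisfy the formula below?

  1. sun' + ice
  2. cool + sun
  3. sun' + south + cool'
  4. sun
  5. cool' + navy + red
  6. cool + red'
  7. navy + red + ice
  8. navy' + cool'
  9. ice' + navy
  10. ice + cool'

There are 2^6 = 64 truth assignments over (ice, south, sun, red, navy, cool).
Split on cool. With cool = 1, the clauses containing cool are satisfied and cool' drops from the rest; 0 of the 2^5 = 32 assignments to the other variables satisfy what remains.
With cool = 0, by the same count on the reduced clause set, 2 assignments work.
Total: 0 + 2 = 2.

2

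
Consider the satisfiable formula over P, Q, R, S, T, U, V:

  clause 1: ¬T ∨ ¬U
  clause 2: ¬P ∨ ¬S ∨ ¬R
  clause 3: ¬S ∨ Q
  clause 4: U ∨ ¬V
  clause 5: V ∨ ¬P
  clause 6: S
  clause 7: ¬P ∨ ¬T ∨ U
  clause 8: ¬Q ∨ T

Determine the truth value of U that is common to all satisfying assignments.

False

Suppose U = True.
The clause (¬T) is unit, so T = False.
The clause (S) is unit, so S = True.
The clause (Q) is unit, so Q = True.
Now (¬Q) is unsatisfied and unit — conflict.
So every satisfying assignment has U = False.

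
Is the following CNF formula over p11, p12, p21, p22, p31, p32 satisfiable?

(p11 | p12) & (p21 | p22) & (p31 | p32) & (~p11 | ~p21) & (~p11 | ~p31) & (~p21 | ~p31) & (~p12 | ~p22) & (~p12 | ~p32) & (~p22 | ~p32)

Unsatisfiable

Case p11 = 1:
(~p21) alone gives p21 = 0.
(p22) alone gives p22 = 1.
(~p31) alone gives p31 = 0.
(p32) alone gives p32 = 1.
Now (~p32) is unsatisfied and unit — conflict.
Undo p11 and try p11 = 0.
(p12) alone gives p12 = 1.
(~p22) alone gives p22 = 0.
(p21) alone gives p21 = 1.
(~p31) alone gives p31 = 0.
(p32) alone gives p32 = 1.
Now (~p32) is unsatisfied and unit — conflict.
Either choice for p11 ends in contradiction.
No assignment satisfies every clause.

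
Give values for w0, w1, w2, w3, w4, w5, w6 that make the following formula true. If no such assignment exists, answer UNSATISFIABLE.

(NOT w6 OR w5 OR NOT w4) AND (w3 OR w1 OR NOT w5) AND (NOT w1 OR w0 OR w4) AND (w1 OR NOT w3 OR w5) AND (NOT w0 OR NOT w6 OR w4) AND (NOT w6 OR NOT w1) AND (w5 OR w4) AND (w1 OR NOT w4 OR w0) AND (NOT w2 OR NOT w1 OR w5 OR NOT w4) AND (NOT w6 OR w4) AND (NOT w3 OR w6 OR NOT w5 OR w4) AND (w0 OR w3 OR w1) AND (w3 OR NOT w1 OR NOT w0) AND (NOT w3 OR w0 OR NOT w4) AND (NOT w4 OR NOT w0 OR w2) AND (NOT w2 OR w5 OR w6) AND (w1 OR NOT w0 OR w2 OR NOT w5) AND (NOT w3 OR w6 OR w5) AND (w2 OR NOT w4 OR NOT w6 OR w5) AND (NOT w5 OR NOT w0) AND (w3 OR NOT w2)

Suppose w6 = false.
Suppose w5 = true.
The clause (NOT w0) is unit, so w0 = false.
Suppose w3 = false.
The clause (w1) is unit, so w1 = true.
The clause (w4) is unit, so w4 = true.
The clause (NOT w2) is unit, so w2 = false.
This assignment satisfies each clause.

w0 ↦ false; w1 ↦ true; w2 ↦ false; w3 ↦ false; w4 ↦ true; w5 ↦ true; w6 ↦ false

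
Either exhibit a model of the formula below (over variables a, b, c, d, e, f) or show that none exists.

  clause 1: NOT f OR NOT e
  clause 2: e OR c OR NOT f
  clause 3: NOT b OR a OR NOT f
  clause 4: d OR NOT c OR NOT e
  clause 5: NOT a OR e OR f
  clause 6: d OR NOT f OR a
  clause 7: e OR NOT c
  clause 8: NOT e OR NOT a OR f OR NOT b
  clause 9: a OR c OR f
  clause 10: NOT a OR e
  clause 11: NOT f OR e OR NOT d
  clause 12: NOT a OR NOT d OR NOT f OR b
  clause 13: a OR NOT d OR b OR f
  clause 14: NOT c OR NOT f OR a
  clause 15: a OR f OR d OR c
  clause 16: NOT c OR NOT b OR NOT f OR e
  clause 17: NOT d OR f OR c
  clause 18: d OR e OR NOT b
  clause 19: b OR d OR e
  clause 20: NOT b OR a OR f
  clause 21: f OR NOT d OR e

a=true, b=false, c=false, d=false, e=true, f=false

Case f = false:
Case a = true:
Unit clause (e) forces e = true.
Unit clause (NOT b) forces b = false.
Case d = false:
Unit clause (NOT c) forces c = false.
All clauses are satisfied.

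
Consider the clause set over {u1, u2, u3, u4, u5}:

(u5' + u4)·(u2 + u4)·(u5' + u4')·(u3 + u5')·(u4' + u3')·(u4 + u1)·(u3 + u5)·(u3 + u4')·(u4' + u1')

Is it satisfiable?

Branch on u5: set u5 = 0.
(u3) alone gives u3 = 1.
(u4') alone gives u4 = 0.
(u2) alone gives u2 = 1.
(u1) alone gives u1 = 1.
This assignment satisfies each clause.
A satisfying assignment: u1 ↦ 1, u2 ↦ 1, u3 ↦ 1, u4 ↦ 0, u5 ↦ 0.

Satisfiable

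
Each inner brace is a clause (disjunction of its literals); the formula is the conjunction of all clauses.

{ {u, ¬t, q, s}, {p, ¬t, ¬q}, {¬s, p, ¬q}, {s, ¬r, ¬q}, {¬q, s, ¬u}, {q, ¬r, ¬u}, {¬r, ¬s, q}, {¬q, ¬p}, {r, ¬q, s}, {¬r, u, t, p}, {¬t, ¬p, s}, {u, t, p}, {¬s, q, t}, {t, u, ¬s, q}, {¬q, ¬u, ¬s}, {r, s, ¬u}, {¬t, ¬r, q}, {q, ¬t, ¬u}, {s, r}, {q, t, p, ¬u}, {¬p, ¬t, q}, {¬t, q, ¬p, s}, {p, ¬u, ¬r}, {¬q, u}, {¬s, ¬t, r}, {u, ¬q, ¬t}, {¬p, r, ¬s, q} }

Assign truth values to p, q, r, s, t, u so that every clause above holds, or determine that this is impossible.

Case q = False:
Case r = True:
(¬u) alone gives u = False.
(¬s) alone gives s = False.
(¬t) alone gives t = False.
(p) alone gives p = True.
All clauses are satisfied.

p=True,  q=False,  r=True,  s=False,  t=False,  u=False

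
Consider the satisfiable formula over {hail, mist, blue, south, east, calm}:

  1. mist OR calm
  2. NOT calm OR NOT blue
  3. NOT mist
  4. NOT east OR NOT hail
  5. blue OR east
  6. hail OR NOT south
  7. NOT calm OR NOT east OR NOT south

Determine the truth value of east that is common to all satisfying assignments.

True

Suppose east = false.
Unit clause (NOT mist) forces mist = false.
Unit clause (calm) forces calm = true.
Unit clause (NOT blue) forces blue = false.
That conflicts with the unit clause (blue).
So every satisfying assignment has east = True.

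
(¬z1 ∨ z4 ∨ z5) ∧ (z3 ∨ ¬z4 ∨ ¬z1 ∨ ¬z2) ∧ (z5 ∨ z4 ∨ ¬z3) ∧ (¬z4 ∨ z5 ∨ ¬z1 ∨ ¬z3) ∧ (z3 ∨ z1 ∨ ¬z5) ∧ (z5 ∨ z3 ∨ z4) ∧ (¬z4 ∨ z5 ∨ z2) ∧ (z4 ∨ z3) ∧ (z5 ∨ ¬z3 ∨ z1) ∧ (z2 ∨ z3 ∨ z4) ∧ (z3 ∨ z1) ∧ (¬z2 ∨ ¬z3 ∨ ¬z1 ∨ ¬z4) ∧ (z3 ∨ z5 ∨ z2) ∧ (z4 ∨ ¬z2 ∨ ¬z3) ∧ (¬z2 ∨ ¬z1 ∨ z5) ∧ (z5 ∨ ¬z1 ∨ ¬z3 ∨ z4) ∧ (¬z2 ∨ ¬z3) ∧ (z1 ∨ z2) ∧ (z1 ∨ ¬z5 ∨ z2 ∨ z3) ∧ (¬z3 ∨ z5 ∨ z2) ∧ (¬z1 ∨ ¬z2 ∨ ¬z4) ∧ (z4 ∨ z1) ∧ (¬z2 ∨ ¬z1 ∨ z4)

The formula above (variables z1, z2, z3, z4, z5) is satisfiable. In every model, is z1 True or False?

True

Suppose z1 = False.
(z3) alone gives z3 = True.
(z5) alone gives z5 = True.
(¬z2) alone gives z2 = False.
But (z2) is also a unit clause — contradiction.
So every satisfying assignment has z1 = True.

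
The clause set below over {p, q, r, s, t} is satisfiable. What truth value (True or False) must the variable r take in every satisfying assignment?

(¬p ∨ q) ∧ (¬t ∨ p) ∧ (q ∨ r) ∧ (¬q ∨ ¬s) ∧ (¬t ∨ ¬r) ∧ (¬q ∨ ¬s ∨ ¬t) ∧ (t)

False

Suppose r = True.
(¬t) alone gives t = False.
Now (t) is unsatisfied and unit — conflict.
So every satisfying assignment has r = False.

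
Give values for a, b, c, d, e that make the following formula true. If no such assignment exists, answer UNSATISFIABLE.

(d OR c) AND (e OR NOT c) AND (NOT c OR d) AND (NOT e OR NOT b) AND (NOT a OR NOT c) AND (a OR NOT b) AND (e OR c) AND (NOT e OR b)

Case d = true:
Case e = true:
(NOT b) alone gives b = false.
That conflicts with the unit clause (b).
Undo e and try e = false.
(NOT c) alone gives c = false.
That conflicts with the unit clause (c).
Either choice for e ends in contradiction.
Undo d and try d = false.
(c) alone gives c = true.
That conflicts with the unit clause (NOT c).
Either choice for d ends in contradiction.

UNSATISFIABLE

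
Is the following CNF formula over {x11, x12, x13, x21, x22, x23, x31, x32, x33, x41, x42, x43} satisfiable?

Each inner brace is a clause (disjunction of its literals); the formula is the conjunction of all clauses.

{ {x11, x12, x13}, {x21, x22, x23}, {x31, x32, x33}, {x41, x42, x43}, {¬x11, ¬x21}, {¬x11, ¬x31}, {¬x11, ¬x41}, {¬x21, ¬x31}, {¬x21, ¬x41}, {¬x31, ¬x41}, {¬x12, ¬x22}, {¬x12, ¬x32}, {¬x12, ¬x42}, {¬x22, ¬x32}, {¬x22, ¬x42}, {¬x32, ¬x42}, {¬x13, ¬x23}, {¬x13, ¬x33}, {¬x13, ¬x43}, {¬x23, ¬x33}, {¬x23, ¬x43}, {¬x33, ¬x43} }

Branch on x11: set x11 = False.
Branch on x12: set x12 = True.
The clause (¬x22) is unit, so x22 = False.
The clause (¬x32) is unit, so x32 = False.
The clause (¬x42) is unit, so x42 = False.
Branch on x21: set x21 = True.
The clause (¬x31) is unit, so x31 = False.
The clause (x33) is unit, so x33 = True.
The clause (¬x41) is unit, so x41 = False.
The clause (x43) is unit, so x43 = True.
But (¬x43) is also a unit clause — contradiction.
Undo x21 and try x21 = False.
The clause (x23) is unit, so x23 = True.
The clause (¬x13) is unit, so x13 = False.
The clause (¬x33) is unit, so x33 = False.
The clause (x31) is unit, so x31 = True.
The clause (¬x41) is unit, so x41 = False.
The clause (x43) is unit, so x43 = True.
But (¬x43) is also a unit clause — contradiction.
Neither x21 = True nor x21 = False works.
Undo x12 and try x12 = False.
The clause (x13) is unit, so x13 = True.
The clause (¬x23) is unit, so x23 = False.
The clause (¬x33) is unit, so x33 = False.
The clause (¬x43) is unit, so x43 = False.
Branch on x21: set x21 = True.
The clause (¬x31) is unit, so x31 = False.
The clause (x32) is unit, so x32 = True.
The clause (¬x41) is unit, so x41 = False.
The clause (x42) is unit, so x42 = True.
But (¬x42) is also a unit clause — contradiction.
Undo x21 and try x21 = False.
The clause (x22) is unit, so x22 = True.
The clause (¬x32) is unit, so x32 = False.
The clause (x31) is unit, so x31 = True.
The clause (¬x41) is unit, so x41 = False.
The clause (x42) is unit, so x42 = True.
But (¬x42) is also a unit clause — contradiction.
Neither x21 = True nor x21 = False works.
Neither x12 = True nor x12 = False works.
Undo x11 and try x11 = True.
The clause (¬x21) is unit, so x21 = False.
The clause (¬x31) is unit, so x31 = False.
The clause (¬x41) is unit, so x41 = False.
Branch on x22: set x22 = True.
The clause (¬x12) is unit, so x12 = False.
The clause (¬x32) is unit, so x32 = False.
The clause (x33) is unit, so x33 = True.
The clause (¬x42) is unit, so x42 = False.
The clause (x43) is unit, so x43 = True.
But (¬x43) is also a unit clause — contradiction.
Undo x22 and try x22 = False.
The clause (x23) is unit, so x23 = True.
The clause (¬x13) is unit, so x13 = False.
The clause (¬x33) is unit, so x33 = False.
The clause (x32) is unit, so x32 = True.
The clause (¬x12) is unit, so x12 = False.
The clause (¬x42) is unit, so x42 = False.
The clause (x43) is unit, so x43 = True.
But (¬x43) is also a unit clause — contradiction.
Neither x22 = True nor x22 = False works.
Neither x11 = True nor x11 = False works.
No assignment satisfies every clause.

No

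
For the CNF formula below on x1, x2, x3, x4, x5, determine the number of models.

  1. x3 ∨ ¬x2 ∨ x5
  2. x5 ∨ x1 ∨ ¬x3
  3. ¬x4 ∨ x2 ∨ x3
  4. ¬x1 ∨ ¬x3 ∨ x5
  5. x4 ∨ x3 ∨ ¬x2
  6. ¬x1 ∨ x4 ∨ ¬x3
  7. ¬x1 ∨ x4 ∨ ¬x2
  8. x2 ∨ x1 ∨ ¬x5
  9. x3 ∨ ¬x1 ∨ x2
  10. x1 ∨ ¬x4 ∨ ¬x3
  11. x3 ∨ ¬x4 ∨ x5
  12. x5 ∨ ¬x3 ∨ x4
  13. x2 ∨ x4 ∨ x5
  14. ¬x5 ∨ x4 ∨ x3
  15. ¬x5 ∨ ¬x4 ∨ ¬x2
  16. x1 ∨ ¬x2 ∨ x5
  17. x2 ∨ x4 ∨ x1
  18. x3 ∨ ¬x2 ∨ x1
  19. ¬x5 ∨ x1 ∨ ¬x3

1

There are 2^5 = 32 truth assignments over (x1, x2, x3, x4, x5).
Split on x4. With x4 = True, the clauses containing x4 are satisfied and ¬x4 drops from the rest; 1 of the 2^4 = 16 assignments to the other variables satisfy what remains.
With x4 = False, by the same count on the reduced clause set, 0 assignments work.
(One model: x1=T, x2=F, x3=T, x4=T, x5=T.)
Total: 1 + 0 = 1.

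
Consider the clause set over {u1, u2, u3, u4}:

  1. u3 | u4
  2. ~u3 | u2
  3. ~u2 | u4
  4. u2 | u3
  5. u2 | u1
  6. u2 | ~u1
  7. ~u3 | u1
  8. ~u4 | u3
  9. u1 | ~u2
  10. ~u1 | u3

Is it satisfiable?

Try u3 = 1.
Unit clause (u2) forces u2 = 1.
Unit clause (u4) forces u4 = 1.
Unit clause (u1) forces u1 = 1.
All clauses are satisfied.
A satisfying assignment: u1=1; u2=1; u3=1; u4=1.

Satisfiable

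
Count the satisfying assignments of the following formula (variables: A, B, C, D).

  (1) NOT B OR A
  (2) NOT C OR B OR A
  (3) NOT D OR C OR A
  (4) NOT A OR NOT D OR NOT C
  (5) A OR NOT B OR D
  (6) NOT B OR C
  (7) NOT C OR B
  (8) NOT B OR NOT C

There are 2^4 = 16 truth assignments over (A, B, C, D).
Split on D. With D = true, the clauses containing D are satisfied and NOT D drops from the rest; 1 of the 2^3 = 8 assignments to the other variables satisfy what remains.
With D = false, by the same count on the reduced clause set, 2 assignments work.
Total: 1 + 2 = 3.

3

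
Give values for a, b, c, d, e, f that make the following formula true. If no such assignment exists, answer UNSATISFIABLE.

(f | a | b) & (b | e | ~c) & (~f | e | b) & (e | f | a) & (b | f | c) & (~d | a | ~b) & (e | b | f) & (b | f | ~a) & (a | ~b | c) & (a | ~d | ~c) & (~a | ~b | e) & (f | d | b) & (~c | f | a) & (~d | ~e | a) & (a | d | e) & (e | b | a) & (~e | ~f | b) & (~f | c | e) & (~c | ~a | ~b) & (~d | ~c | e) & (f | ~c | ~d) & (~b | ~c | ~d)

Suppose f = 0.
Suppose a = 1.
The clause (b) is unit, so b = 1.
The clause (e) is unit, so e = 1.
The clause (~c) is unit, so c = 0.
No clause remains; d is free.

a=1,  b=1,  c=0,  d=0,  e=1,  f=0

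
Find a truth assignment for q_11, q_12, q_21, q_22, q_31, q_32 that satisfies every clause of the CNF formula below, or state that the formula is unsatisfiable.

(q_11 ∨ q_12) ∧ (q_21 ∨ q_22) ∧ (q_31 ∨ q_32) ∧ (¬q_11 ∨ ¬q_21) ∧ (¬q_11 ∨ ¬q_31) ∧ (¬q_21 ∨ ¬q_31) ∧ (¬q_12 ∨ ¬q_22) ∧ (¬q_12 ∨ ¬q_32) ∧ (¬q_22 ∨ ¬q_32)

UNSATISFIABLE

Suppose q_11 = True.
The clause (¬q_21) is unit, so q_21 = False.
The clause (q_22) is unit, so q_22 = True.
The clause (¬q_31) is unit, so q_31 = False.
The clause (q_32) is unit, so q_32 = True.
That conflicts with the unit clause (¬q_32).
That branch fails; take q_11 = False instead.
The clause (q_12) is unit, so q_12 = True.
The clause (¬q_22) is unit, so q_22 = False.
The clause (q_21) is unit, so q_21 = True.
The clause (¬q_31) is unit, so q_31 = False.
The clause (q_32) is unit, so q_32 = True.
That conflicts with the unit clause (¬q_32).
Either choice for q_11 ends in contradiction.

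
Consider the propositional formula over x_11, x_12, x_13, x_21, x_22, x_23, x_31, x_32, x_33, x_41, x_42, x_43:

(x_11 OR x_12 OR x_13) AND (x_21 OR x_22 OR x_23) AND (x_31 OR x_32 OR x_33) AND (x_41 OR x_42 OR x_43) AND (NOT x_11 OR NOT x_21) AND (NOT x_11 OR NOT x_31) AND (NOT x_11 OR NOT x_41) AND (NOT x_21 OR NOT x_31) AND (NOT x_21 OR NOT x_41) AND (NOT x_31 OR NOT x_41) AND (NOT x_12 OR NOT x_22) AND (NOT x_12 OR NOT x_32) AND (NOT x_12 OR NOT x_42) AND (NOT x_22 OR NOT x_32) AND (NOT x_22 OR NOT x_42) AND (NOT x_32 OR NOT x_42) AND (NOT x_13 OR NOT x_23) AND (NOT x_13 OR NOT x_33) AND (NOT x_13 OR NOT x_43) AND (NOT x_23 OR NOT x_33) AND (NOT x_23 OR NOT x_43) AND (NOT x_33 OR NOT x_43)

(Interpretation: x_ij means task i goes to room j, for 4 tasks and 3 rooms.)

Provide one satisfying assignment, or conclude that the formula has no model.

Case x_11 = false:
Case x_12 = true:
The clause (NOT x_22) is unit, so x_22 = false.
The clause (NOT x_32) is unit, so x_32 = false.
The clause (NOT x_42) is unit, so x_42 = false.
Case x_21 = true:
The clause (NOT x_31) is unit, so x_31 = false.
The clause (x_33) is unit, so x_33 = true.
The clause (NOT x_41) is unit, so x_41 = false.
The clause (x_43) is unit, so x_43 = true.
But (NOT x_43) is also a unit clause — contradiction.
Backtrack on x_21: now try x_21 = false.
The clause (x_23) is unit, so x_23 = true.
The clause (NOT x_13) is unit, so x_13 = false.
The clause (NOT x_33) is unit, so x_33 = false.
The clause (x_31) is unit, so x_31 = true.
The clause (NOT x_41) is unit, so x_41 = false.
The clause (x_43) is unit, so x_43 = true.
But (NOT x_43) is also a unit clause — contradiction.
Either choice for x_21 ends in contradiction.
Backtrack on x_12: now try x_12 = false.
The clause (x_13) is unit, so x_13 = true.
The clause (NOT x_23) is unit, so x_23 = false.
The clause (NOT x_33) is unit, so x_33 = false.
The clause (NOT x_43) is unit, so x_43 = false.
Case x_21 = true:
The clause (NOT x_31) is unit, so x_31 = false.
The clause (x_32) is unit, so x_32 = true.
The clause (NOT x_41) is unit, so x_41 = false.
The clause (x_42) is unit, so x_42 = true.
But (NOT x_42) is also a unit clause — contradiction.
Backtrack on x_21: now try x_21 = false.
The clause (x_22) is unit, so x_22 = true.
The clause (NOT x_32) is unit, so x_32 = false.
The clause (x_31) is unit, so x_31 = true.
The clause (NOT x_41) is unit, so x_41 = false.
The clause (x_42) is unit, so x_42 = true.
But (NOT x_42) is also a unit clause — contradiction.
Either choice for x_21 ends in contradiction.
Either choice for x_12 ends in contradiction.
Backtrack on x_11: now try x_11 = true.
The clause (NOT x_21) is unit, so x_21 = false.
The clause (NOT x_31) is unit, so x_31 = false.
The clause (NOT x_41) is unit, so x_41 = false.
Case x_22 = true:
The clause (NOT x_12) is unit, so x_12 = false.
The clause (NOT x_32) is unit, so x_32 = false.
The clause (x_33) is unit, so x_33 = true.
The clause (NOT x_42) is unit, so x_42 = false.
The clause (x_43) is unit, so x_43 = true.
But (NOT x_43) is also a unit clause — contradiction.
Backtrack on x_22: now try x_22 = false.
The clause (x_23) is unit, so x_23 = true.
The clause (NOT x_13) is unit, so x_13 = false.
The clause (NOT x_33) is unit, so x_33 = false.
The clause (x_32) is unit, so x_32 = true.
The clause (NOT x_12) is unit, so x_12 = false.
The clause (NOT x_42) is unit, so x_42 = false.
The clause (x_43) is unit, so x_43 = true.
But (NOT x_43) is also a unit clause — contradiction.
Either choice for x_22 ends in contradiction.
Either choice for x_11 ends in contradiction.

UNSATISFIABLE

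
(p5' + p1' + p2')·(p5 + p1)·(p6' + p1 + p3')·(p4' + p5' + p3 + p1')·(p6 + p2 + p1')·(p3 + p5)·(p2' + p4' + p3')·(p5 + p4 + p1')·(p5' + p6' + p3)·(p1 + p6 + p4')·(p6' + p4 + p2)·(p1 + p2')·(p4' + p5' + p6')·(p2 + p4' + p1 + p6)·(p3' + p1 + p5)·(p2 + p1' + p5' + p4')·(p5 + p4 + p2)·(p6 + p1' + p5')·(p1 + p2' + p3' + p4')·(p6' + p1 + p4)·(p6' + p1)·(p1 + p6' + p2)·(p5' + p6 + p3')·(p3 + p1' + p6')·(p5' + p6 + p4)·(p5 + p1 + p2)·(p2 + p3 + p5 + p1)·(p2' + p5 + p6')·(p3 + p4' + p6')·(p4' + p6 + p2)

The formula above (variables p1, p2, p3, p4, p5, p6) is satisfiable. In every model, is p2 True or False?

Suppose p2 = 1.
From the singleton clause (p1), p1 = 1.
From the singleton clause (p5'), p5 = 0.
From the singleton clause (p3), p3 = 1.
From the singleton clause (p4'), p4 = 0.
That conflicts with the unit clause (p4).
So every satisfying assignment has p2 = False.

False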